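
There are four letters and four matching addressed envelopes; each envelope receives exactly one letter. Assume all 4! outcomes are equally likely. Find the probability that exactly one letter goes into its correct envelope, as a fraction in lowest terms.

1/3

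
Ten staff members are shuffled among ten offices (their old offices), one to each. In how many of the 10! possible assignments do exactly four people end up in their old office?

Pick the 4 fixed positions: C(10,4) = 210 ways.
The other 6 form a derangement: !6 = 265.
Total: 210 × 265 = 55650.

55650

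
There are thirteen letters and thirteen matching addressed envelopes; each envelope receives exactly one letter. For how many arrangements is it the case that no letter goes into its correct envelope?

2290792932

The subfactorial !13 = [13!/e] (nearest integer).
13! = 6227020800, and 6227020800/e ≈ 2290792932.07, so !13 = 2290792932.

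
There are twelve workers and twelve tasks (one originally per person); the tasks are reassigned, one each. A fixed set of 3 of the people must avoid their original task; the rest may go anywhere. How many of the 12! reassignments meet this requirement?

Let A_j be the event that the j-th constrained one is fixed. By inclusion-exclusion over the 3 events:
Σ_{j=0}^{3} (-1)^j C(3,j)(12-j)!
= C(3,0)·12! - C(3,1)·11! + C(3,2)·10! - C(3,3)·9!
= 479001600 - 119750400 + 10886400 - 362880
= 369774720

369774720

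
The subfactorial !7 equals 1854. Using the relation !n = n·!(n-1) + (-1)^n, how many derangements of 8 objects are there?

!8 = 8·1854 + 1 = 14833.

14833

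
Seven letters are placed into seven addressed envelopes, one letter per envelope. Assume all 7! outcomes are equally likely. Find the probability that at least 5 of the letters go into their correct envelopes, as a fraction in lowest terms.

11/2520

Favorable outcomes: Σ_{i≥5} C(7,i)·!(7-i) = 21·1 + 7·0 + 1·1 = 22.
Total outcomes: 7! = 5040.
Probability = 22/5040 = 11/2520.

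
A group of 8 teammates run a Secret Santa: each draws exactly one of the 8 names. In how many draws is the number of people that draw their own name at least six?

29

Sum C(8,i)·!(8-i) for i = 6..8:
  i=6: C(8,6)·!2 = 28·1 = 28
  i=7: C(8,7)·!1 = 8·0 = 0
  i=8: C(8,8)·!0 = 1·1 = 1
Total = 29.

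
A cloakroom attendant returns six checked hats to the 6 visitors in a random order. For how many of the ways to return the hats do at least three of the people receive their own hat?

56

# with exactly i fixed is C(6,i)·!(6-i); sum over i=3..6:
  i=3: C(6,3)·!3 = 20·2 = 40
  i=4: C(6,4)·!2 = 15·1 = 15
  i=5: C(6,5)·!1 = 6·0 = 0
  i=6: C(6,6)·!0 = 1·1 = 1
Total = 56.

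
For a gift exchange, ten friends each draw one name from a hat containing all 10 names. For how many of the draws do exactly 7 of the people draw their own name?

Choose which 7 of the 10 are fixed: C(10,7) = 120.
The remaining 3 must be deranged: !3 = 2.
Total: 120 × 2 = 240.

240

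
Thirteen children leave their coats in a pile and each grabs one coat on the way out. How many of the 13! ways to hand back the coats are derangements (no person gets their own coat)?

2290792932

!13 is the nearest integer to 13!/e.
13! = 6227020800, and 6227020800/e ≈ 2290792932.07, so !13 = 2290792932.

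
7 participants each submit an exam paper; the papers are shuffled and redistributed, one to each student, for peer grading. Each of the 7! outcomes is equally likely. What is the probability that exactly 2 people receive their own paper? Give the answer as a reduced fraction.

Favorable outcomes: C(7,2)·!5 = 21·44 = 924.
Total outcomes: 7! = 5040.
Probability = 924/5040 = 11/60.

11/60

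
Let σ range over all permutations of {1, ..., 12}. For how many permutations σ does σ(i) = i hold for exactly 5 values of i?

1468368

Pick the 5 fixed positions: C(12,5) = 792 ways.
The remaining 7 must be deranged: !7 = 1854.
Total: 792 × 1854 = 1468368.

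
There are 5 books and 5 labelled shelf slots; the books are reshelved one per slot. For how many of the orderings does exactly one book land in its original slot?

Pick the single fixed position: C(5,1) = 5 ways.
The other 4 form a derangement: !4 = 9.
Total: 5 × 9 = 45.

45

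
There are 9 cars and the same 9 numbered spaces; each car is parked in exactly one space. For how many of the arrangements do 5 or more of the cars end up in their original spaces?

1339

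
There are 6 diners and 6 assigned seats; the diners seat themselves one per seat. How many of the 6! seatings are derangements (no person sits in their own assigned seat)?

265

The subfactorial !6 = [6!/e] (nearest integer).
6! = 720, and 720/e ≈ 264.87, so !6 = 265.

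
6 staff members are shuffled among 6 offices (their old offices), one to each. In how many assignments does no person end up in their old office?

Use !n = (n-1)(!(n-1) + !(n-2)).
!6 = 5·(44 + 9) = 5·53 = 265

265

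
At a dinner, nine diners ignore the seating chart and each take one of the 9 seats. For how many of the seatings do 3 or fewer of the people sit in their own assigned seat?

355997

Sum C(9,i)·!(9-i) for i = 0..3:
  i=0: C(9,0)·!9 = 1·133496 = 133496
  i=1: C(9,1)·!8 = 9·14833 = 133497
  i=2: C(9,2)·!7 = 36·1854 = 66744
  i=3: C(9,3)·!6 = 84·265 = 22260
Total = 355997.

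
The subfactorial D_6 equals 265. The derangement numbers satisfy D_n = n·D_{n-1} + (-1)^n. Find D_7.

D_7 = 7·265 - 1 = 1854.

1854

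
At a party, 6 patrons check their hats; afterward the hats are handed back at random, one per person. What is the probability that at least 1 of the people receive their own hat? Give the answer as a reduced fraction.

Favorable outcomes: Σ_{i≥1} C(6,i)·!(6-i) = 6·44 + 15·9 + 20·2 + 15·1 + 6·0 + 1·1 = 455.
Total outcomes: 6! = 720.
Probability = 455/720 = 91/144.

91/144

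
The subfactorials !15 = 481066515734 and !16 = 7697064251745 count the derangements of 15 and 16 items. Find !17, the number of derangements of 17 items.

130850092279664

!17 = (17-1)·(!16 + !15) = 16·(7697064251745 + 481066515734) = 16·8178130767479 = 130850092279664.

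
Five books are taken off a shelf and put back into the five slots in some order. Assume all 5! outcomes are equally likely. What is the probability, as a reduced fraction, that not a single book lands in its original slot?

11/30

Favorable outcomes: !5 = 44.
Total outcomes: 5! = 120.
Probability = 44/120 = 11/30.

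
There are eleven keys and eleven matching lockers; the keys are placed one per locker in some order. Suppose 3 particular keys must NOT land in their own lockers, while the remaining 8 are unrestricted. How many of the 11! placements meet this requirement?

30078720

Let A_j be the event that the j-th constrained one is fixed. By inclusion-exclusion over the 3 events:
Σ_{j=0}^{3} (-1)^j C(3,j)(11-j)!
= C(3,0)·11! - C(3,1)·10! + C(3,2)·9! - C(3,3)·8!
= 39916800 - 10886400 + 1088640 - 40320
= 30078720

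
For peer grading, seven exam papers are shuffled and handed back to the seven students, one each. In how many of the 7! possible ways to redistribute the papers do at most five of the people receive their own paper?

5039

Sum C(7,i)·!(7-i) for i = 0..5:
  i=0: C(7,0)·!7 = 1·1854 = 1854
  i=1: C(7,1)·!6 = 7·265 = 1855
  i=2: C(7,2)·!5 = 21·44 = 924
  i=3: C(7,3)·!4 = 35·9 = 315
  i=4: C(7,4)·!3 = 35·2 = 70
  i=5: C(7,5)·!2 = 21·1 = 21
Total = 5039.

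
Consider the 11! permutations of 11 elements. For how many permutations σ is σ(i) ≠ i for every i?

14684570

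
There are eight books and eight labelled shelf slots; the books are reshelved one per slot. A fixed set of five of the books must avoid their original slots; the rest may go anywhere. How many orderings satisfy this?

21234

Inclusion-exclusion on the 5 forbidden self-matches:
Σ_{j=0}^{5} (-1)^j C(5,j)(8-j)!
= C(5,0)·8! - C(5,1)·7! + C(5,2)·6! - C(5,3)·5! + C(5,4)·4! - C(5,5)·3!
= 40320 - 25200 + 7200 - 1200 + 120 - 6
= 21234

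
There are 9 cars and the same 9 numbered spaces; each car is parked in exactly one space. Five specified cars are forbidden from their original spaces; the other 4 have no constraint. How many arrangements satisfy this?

205056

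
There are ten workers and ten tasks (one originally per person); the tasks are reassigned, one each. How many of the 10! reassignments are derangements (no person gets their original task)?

!10 is the nearest integer to 10!/e.
10! = 3628800, and 3628800/e ≈ 1334960.92, so !10 = 1334961.

1334961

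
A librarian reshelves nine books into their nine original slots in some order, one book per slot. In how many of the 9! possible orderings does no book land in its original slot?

The number of derangements of 9 is !9 = Σ_{k=0}^{9} (-1)^k·9!/k!
= 9! - 9!/1! + 9!/2! - 9!/3! + 9!/4! - 9!/5! + 9!/6! - 9!/7! + 9!/8! - 9!/9!
= 362880 - 362880 + 181440 - 60480 + 15120 - 3024 + 504 - 72 + 9 - 1
= 133496

133496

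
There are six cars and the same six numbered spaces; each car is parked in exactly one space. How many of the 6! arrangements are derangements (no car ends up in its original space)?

265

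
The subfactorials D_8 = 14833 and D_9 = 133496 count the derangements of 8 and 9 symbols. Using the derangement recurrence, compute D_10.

D_10 = (10-1)·(D_9 + D_8) = 9·(133496 + 14833) = 9·148329 = 1334961.

1334961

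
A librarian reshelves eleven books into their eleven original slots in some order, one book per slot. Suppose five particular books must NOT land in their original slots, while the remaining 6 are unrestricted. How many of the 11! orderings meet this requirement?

Inclusion-exclusion on the 5 forbidden self-matches:
Σ_{j=0}^{5} (-1)^j C(5,j)(11-j)!
= C(5,0)·11! - C(5,1)·10! + C(5,2)·9! - C(5,3)·8! + C(5,4)·7! - C(5,5)·6!
= 39916800 - 18144000 + 3628800 - 403200 + 25200 - 720
= 25022880

25022880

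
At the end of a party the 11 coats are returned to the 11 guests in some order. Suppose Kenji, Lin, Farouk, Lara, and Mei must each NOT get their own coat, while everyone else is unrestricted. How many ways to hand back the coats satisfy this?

25022880

Let A_j be the event that the j-th constrained one is fixed. By inclusion-exclusion over the 5 events:
Σ_{j=0}^{5} (-1)^j C(5,j)(11-j)!
= C(5,0)·11! - C(5,1)·10! + C(5,2)·9! - C(5,3)·8! + C(5,4)·7! - C(5,5)·6!
= 39916800 - 18144000 + 3628800 - 403200 + 25200 - 720
= 25022880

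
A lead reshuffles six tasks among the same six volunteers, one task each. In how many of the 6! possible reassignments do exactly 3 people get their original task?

40

Choose which 3 of the 6 are fixed: C(6,3) = 20.
The other 3 form a derangement: !3 = 2.
Total: 20 × 2 = 40.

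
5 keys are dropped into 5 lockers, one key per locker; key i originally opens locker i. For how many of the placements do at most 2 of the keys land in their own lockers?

109

Sum C(5,i)·!(5-i) for i = 0..2:
  i=0: C(5,0)·!5 = 1·44 = 44
  i=1: C(5,1)·!4 = 5·9 = 45
  i=2: C(5,2)·!3 = 10·2 = 20
Total = 109.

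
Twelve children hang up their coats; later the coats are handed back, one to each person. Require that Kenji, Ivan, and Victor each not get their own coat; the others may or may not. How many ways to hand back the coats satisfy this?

369774720

Inclusion-exclusion on the 3 forbidden self-matches:
Σ_{j=0}^{3} (-1)^j C(3,j)(12-j)!
= C(3,0)·12! - C(3,1)·11! + C(3,2)·10! - C(3,3)·9!
= 479001600 - 119750400 + 10886400 - 362880
= 369774720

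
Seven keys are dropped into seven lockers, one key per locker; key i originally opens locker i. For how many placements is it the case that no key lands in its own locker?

1854

Recurrence: !7 = 7·!6 + (-1)^7.
!7 = 7·265 - 1 = 1854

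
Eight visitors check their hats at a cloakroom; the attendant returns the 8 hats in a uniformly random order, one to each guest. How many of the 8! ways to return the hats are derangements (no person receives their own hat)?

14833

!8 is the nearest integer to 8!/e.
8! = 40320, and 40320/e ≈ 14832.90, so !8 = 14833.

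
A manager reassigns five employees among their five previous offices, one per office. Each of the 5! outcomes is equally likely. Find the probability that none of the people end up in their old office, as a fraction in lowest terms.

11/30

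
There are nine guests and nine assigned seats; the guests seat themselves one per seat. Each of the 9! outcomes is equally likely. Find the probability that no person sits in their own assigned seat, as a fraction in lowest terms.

Favorable outcomes: !9 = 133496.
Total outcomes: 9! = 362880.
Probability = 133496/362880 = 16687/45360.

16687/45360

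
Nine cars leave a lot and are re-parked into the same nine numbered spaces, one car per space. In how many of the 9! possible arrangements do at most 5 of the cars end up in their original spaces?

Sum C(9,i)·!(9-i) for i = 0..5:
  i=0: C(9,0)·!9 = 1·133496 = 133496
  i=1: C(9,1)·!8 = 9·14833 = 133497
  i=2: C(9,2)·!7 = 36·1854 = 66744
  i=3: C(9,3)·!6 = 84·265 = 22260
  i=4: C(9,4)·!5 = 126·44 = 5544
  i=5: C(9,5)·!4 = 126·9 = 1134
Total = 362675.

362675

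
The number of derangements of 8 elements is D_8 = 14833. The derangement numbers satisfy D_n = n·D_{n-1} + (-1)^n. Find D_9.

D_9 = 9·14833 - 1 = 133496.

133496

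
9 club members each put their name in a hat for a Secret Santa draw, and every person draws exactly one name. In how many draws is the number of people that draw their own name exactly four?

5544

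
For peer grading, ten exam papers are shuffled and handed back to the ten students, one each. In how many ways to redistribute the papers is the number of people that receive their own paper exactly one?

1334960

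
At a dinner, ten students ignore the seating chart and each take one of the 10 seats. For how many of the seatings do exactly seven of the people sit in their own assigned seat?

240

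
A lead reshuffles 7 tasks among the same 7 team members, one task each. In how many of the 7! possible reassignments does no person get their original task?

The number of derangements of 7 is !7 = Σ_{k=0}^{7} (-1)^k·7!/k!
= 7! - 7!/1! + 7!/2! - 7!/3! + 7!/4! - 7!/5! + 7!/6! - 7!/7!
= 5040 - 5040 + 2520 - 840 + 210 - 42 + 7 - 1
= 1854

1854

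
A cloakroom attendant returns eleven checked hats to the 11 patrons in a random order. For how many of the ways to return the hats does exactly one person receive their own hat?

Choose which one of the 11 is fixed: C(11,1) = 11.
The other 10 form a derangement: !10 = 1334961.
Total: 11 × 1334961 = 14684571.

14684571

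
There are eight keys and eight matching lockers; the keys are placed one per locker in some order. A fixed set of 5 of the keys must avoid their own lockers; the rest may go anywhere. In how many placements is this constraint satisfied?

Let A_j be the event that the j-th constrained one is fixed. By inclusion-exclusion over the 5 events:
Σ_{j=0}^{5} (-1)^j C(5,j)(8-j)!
= C(5,0)·8! - C(5,1)·7! + C(5,2)·6! - C(5,3)·5! + C(5,4)·4! - C(5,5)·3!
= 40320 - 25200 + 7200 - 1200 + 120 - 6
= 21234

21234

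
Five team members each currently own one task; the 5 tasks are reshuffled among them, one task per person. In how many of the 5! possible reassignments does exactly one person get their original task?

Pick the single fixed position: C(5,1) = 5 ways.
The other 4 form a derangement: !4 = 9.
Total: 5 × 9 = 45.

45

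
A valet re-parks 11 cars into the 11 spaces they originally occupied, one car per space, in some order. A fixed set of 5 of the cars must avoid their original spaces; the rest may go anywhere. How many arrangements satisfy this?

Let A_j be the event that the j-th constrained one is fixed. By inclusion-exclusion over the 5 events:
Σ_{j=0}^{5} (-1)^j C(5,j)(11-j)!
= C(5,0)·11! - C(5,1)·10! + C(5,2)·9! - C(5,3)·8! + C(5,4)·7! - C(5,5)·6!
= 39916800 - 18144000 + 3628800 - 403200 + 25200 - 720
= 25022880

25022880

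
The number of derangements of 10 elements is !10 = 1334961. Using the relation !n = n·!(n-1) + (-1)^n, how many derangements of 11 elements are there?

14684570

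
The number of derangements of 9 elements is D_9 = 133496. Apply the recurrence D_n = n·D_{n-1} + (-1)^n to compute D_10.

D_10 = 10·133496 + 1 = 1334961.

1334961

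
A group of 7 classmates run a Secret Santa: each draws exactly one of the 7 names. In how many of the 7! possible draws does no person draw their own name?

1854

The subfactorial !7 = [7!/e] (nearest integer).
7! = 5040, and 5040/e ≈ 1854.11, so !7 = 1854.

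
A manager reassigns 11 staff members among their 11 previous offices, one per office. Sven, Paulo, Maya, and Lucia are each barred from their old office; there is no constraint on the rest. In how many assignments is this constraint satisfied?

27422640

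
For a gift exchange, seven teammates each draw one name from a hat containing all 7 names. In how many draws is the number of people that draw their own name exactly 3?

315

Pick the 3 fixed positions: C(7,3) = 35 ways.
The remaining 4 must be deranged: !4 = 9.
Total: 35 × 9 = 315.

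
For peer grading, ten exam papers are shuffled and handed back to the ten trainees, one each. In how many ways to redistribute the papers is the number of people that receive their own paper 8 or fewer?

3628799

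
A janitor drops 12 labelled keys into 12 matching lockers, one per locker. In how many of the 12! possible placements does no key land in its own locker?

176214841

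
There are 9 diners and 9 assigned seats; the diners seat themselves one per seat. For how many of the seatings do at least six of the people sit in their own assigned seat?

205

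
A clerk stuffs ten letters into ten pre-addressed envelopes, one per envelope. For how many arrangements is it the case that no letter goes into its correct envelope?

1334961

!10 = 10! · Σ_{k=0}^{10} (-1)^k/k!
= 10! - 10!/1! + 10!/2! - 10!/3! + 10!/4! - 10!/5! + 10!/6! - 10!/7! + 10!/8! - 10!/9! + 10!/10!
= 3628800 - 3628800 + 1814400 - 604800 + 151200 - 30240 + 5040 - 720 + 90 - 10 + 1
= 1334961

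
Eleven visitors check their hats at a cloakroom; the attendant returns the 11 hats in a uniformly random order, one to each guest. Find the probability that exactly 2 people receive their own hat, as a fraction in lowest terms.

16687/90720

Favorable outcomes: C(11,2)·!9 = 55·133496 = 7342280.
Total outcomes: 11! = 39916800.
Probability = 7342280/39916800 = 16687/90720.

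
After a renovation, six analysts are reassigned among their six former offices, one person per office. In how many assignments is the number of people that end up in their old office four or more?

16

# with exactly i fixed is C(6,i)·!(6-i); sum over i=4..6:
  i=4: C(6,4)·!2 = 15·1 = 15
  i=5: C(6,5)·!1 = 6·0 = 0
  i=6: C(6,6)·!0 = 1·1 = 1
Total = 16.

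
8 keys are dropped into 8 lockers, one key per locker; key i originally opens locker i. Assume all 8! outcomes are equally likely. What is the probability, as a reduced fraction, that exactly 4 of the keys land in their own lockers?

1/64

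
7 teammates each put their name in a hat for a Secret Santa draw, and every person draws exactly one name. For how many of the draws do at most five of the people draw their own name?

5039

# with exactly i fixed is C(7,i)·!(7-i); sum over i=0..5:
  i=0: C(7,0)·!7 = 1·1854 = 1854
  i=1: C(7,1)·!6 = 7·265 = 1855
  i=2: C(7,2)·!5 = 21·44 = 924
  i=3: C(7,3)·!4 = 35·9 = 315
  i=4: C(7,4)·!3 = 35·2 = 70
  i=5: C(7,5)·!2 = 21·1 = 21
Total = 5039.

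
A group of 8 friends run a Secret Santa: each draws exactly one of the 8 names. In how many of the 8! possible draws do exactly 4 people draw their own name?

Choose which 4 of the 8 are fixed: C(8,4) = 70.
The remaining 4 must be deranged: !4 = 9.
Total: 70 × 9 = 630.

630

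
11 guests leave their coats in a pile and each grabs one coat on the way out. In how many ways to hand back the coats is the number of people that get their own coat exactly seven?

2970

Pick the 7 fixed positions: C(11,7) = 330 ways.
The other 4 form a derangement: !4 = 9.
Total: 330 × 9 = 2970.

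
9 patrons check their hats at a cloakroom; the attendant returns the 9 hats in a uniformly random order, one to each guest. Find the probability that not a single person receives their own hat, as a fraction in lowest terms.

Favorable outcomes: !9 = 133496.
Total outcomes: 9! = 362880.
Probability = 133496/362880 = 16687/45360.

16687/45360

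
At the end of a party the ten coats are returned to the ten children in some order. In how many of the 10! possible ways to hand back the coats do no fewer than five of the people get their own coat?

13264

# with exactly i fixed is C(10,i)·!(10-i); sum over i=5..10:
  i=5: C(10,5)·!5 = 252·44 = 11088
  i=6: C(10,6)·!4 = 210·9 = 1890
  i=7: C(10,7)·!3 = 120·2 = 240
  i=8: C(10,8)·!2 = 45·1 = 45
  i=9: C(10,9)·!1 = 10·0 = 0
  i=10: C(10,10)·!0 = 1·1 = 1
Total = 13264.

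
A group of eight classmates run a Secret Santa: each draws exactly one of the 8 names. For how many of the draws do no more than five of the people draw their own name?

Sum C(8,i)·!(8-i) for i = 0..5:
  i=0: C(8,0)·!8 = 1·14833 = 14833
  i=1: C(8,1)·!7 = 8·1854 = 14832
  i=2: C(8,2)·!6 = 28·265 = 7420
  i=3: C(8,3)·!5 = 56·44 = 2464
  i=4: C(8,4)·!4 = 70·9 = 630
  i=5: C(8,5)·!3 = 56·2 = 112
Total = 40291.

40291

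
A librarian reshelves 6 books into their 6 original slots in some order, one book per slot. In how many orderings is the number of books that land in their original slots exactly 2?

Pick the 2 fixed positions: C(6,2) = 15 ways.
The other 4 form a derangement: !4 = 9.
Total: 15 × 9 = 135.

135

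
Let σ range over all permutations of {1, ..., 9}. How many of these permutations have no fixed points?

The subfactorial !9 = [9!/e] (nearest integer).
9! = 362880, and 362880/e ≈ 133496.09, so !9 = 133496.

133496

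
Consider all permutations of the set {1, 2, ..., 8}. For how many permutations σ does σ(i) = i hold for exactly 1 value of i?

Choose which one of the 8 is fixed: C(8,1) = 8.
The remaining 7 must be deranged: !7 = 1854.
Total: 8 × 1854 = 14832.

14832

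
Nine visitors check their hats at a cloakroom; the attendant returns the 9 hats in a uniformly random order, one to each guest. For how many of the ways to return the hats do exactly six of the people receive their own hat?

168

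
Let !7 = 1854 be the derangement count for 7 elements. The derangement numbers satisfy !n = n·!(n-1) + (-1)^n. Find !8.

14833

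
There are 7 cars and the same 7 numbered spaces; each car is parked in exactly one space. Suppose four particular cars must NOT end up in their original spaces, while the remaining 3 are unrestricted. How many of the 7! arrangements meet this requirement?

Inclusion-exclusion on the 4 forbidden self-matches:
Σ_{j=0}^{4} (-1)^j C(4,j)(7-j)!
= C(4,0)·7! - C(4,1)·6! + C(4,2)·5! - C(4,3)·4! + C(4,4)·3!
= 5040 - 2880 + 720 - 96 + 6
= 2790

2790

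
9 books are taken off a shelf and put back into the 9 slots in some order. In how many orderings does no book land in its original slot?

133496

By inclusion-exclusion, !9 = Σ (-1)^k · 9!/k! for k=0..9
= 9! - 9!/1! + 9!/2! - 9!/3! + 9!/4! - 9!/5! + 9!/6! - 9!/7! + 9!/8! - 9!/9!
= 362880 - 362880 + 181440 - 60480 + 15120 - 3024 + 504 - 72 + 9 - 1
= 133496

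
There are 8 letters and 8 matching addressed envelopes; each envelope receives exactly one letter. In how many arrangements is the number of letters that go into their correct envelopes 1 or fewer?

# with exactly i fixed is C(8,i)·!(8-i); sum over i=0..1:
  i=0: C(8,0)·!8 = 1·14833 = 14833
  i=1: C(8,1)·!7 = 8·1854 = 14832
Total = 29665.

29665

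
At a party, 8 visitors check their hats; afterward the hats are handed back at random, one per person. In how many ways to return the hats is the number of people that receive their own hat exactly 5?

Pick the 5 fixed positions: C(8,5) = 56 ways.
The other 3 form a derangement: !3 = 2.
Total: 56 × 2 = 112.

112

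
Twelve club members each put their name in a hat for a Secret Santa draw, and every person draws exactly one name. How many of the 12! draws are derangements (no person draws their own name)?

The number of derangements of 12 is !12 = Σ_{k=0}^{12} (-1)^k·12!/k!
= 12! - 12!/1! + 12!/2! - 12!/3! + 12!/4! - 12!/5! + 12!/6! - 12!/7! + 12!/8! - 12!/9! + 12!/10! - 12!/11! + 12!/12!
= 479001600 - 479001600 + 239500800 - 79833600 + 19958400 - 3991680 + 665280 - 95040 + 11880 - 1320 + 132 - 12 + 1
= 176214841

176214841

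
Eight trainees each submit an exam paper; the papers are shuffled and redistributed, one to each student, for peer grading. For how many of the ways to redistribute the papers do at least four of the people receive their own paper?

771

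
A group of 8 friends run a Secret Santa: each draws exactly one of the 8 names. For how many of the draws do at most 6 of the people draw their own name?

40319

Sum C(8,i)·!(8-i) for i = 0..6:
  i=0: C(8,0)·!8 = 1·14833 = 14833
  i=1: C(8,1)·!7 = 8·1854 = 14832
  i=2: C(8,2)·!6 = 28·265 = 7420
  i=3: C(8,3)·!5 = 56·44 = 2464
  i=4: C(8,4)·!4 = 70·9 = 630
  i=5: C(8,5)·!3 = 56·2 = 112
  i=6: C(8,6)·!2 = 28·1 = 28
Total = 40319.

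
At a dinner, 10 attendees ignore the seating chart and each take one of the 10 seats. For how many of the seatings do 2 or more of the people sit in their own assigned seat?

958879

# with exactly i fixed is C(10,i)·!(10-i); sum over i=2..10:
  i=2: C(10,2)·!8 = 45·14833 = 667485
  i=3: C(10,3)·!7 = 120·1854 = 222480
  i=4: C(10,4)·!6 = 210·265 = 55650
  i=5: C(10,5)·!5 = 252·44 = 11088
  i=6: C(10,6)·!4 = 210·9 = 1890
  i=7: C(10,7)·!3 = 120·2 = 240
  i=8: C(10,8)·!2 = 45·1 = 45
  i=9: C(10,9)·!1 = 10·0 = 0
  i=10: C(10,10)·!0 = 1·1 = 1
Total = 958879.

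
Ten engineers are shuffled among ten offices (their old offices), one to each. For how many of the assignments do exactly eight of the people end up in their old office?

Choose which 8 of the 10 are fixed: C(10,8) = 45.
The other 2 form a derangement: !2 = 1.
Total: 45 × 1 = 45.

45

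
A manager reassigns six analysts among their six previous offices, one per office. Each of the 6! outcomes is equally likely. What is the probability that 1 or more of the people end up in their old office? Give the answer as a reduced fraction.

91/144

Favorable outcomes: Σ_{i≥1} C(6,i)·!(6-i) = 6·44 + 15·9 + 20·2 + 15·1 + 6·0 + 1·1 = 455.
Total outcomes: 6! = 720.
Probability = 455/720 = 91/144.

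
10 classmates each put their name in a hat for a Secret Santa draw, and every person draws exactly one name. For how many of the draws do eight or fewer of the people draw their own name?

Sum C(10,i)·!(10-i) for i = 0..8:
  i=0: C(10,0)·!10 = 1·1334961 = 1334961
  i=1: C(10,1)·!9 = 10·133496 = 1334960
  i=2: C(10,2)·!8 = 45·14833 = 667485
  i=3: C(10,3)·!7 = 120·1854 = 222480
  i=4: C(10,4)·!6 = 210·265 = 55650
  i=5: C(10,5)·!5 = 252·44 = 11088
  i=6: C(10,6)·!4 = 210·9 = 1890
  i=7: C(10,7)·!3 = 120·2 = 240
  i=8: C(10,8)·!2 = 45·1 = 45
Total = 3628799.

3628799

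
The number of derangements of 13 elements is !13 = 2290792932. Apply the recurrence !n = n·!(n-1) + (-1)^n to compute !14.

32071101049

!14 = 14·2290792932 + 1 = 32071101049.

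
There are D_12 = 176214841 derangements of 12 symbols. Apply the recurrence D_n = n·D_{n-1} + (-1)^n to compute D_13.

2290792932

D_13 = 13·176214841 - 1 = 2290792932.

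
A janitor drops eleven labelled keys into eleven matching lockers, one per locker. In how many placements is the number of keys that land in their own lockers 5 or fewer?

# with exactly i fixed is C(11,i)·!(11-i); sum over i=0..5:
  i=0: C(11,0)·!11 = 1·14684570 = 14684570
  i=1: C(11,1)·!10 = 11·1334961 = 14684571
  i=2: C(11,2)·!9 = 55·133496 = 7342280
  i=3: C(11,3)·!8 = 165·14833 = 2447445
  i=4: C(11,4)·!7 = 330·1854 = 611820
  i=5: C(11,5)·!6 = 462·265 = 122430
Total = 39893116.

39893116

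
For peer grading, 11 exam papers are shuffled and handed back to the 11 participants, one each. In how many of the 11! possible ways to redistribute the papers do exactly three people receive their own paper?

Pick the 3 fixed positions: C(11,3) = 165 ways.
The remaining 8 must be deranged: !8 = 14833.
Total: 165 × 14833 = 2447445.

2447445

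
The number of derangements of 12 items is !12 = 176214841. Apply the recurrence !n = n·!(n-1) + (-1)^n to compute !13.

2290792932

!13 = 13·176214841 - 1 = 2290792932.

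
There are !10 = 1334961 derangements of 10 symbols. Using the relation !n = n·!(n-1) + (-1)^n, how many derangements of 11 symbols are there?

!11 = 11·1334961 - 1 = 14684570.

14684570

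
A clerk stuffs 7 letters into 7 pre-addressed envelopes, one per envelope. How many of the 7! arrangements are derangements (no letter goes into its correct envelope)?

1854

!7 is the nearest integer to 7!/e.
7! = 5040, and 5040/e ≈ 1854.11, so !7 = 1854.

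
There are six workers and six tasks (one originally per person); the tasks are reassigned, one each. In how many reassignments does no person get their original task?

The subfactorial !6 = [6!/e] (nearest integer).
6! = 720, and 720/e ≈ 264.87, so !6 = 265.

265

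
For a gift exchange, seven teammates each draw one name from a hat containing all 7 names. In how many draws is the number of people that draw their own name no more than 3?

4948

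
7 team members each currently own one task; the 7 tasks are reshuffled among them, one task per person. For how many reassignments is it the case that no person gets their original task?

By inclusion-exclusion, !7 = Σ (-1)^k · 7!/k! for k=0..7
= 7! - 7!/1! + 7!/2! - 7!/3! + 7!/4! - 7!/5! + 7!/6! - 7!/7!
= 5040 - 5040 + 2520 - 840 + 210 - 42 + 7 - 1
= 1854

1854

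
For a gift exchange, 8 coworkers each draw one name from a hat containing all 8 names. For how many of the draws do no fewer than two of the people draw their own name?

10655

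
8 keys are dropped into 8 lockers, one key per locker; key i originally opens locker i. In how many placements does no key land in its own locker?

The subfactorial !8 = [8!/e] (nearest integer).
8! = 40320, and 40320/e ≈ 14832.90, so !8 = 14833.

14833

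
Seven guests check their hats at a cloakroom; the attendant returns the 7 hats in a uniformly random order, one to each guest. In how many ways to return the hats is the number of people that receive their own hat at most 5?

5039

# with exactly i fixed is C(7,i)·!(7-i); sum over i=0..5:
  i=0: C(7,0)·!7 = 1·1854 = 1854
  i=1: C(7,1)·!6 = 7·265 = 1855
  i=2: C(7,2)·!5 = 21·44 = 924
  i=3: C(7,3)·!4 = 35·9 = 315
  i=4: C(7,4)·!3 = 35·2 = 70
  i=5: C(7,5)·!2 = 21·1 = 21
Total = 5039.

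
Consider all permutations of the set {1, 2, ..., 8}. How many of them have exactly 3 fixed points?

2464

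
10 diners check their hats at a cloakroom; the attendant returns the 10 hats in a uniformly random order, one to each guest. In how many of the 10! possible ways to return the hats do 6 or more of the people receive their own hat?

2176

# with exactly i fixed is C(10,i)·!(10-i); sum over i=6..10:
  i=6: C(10,6)·!4 = 210·9 = 1890
  i=7: C(10,7)·!3 = 120·2 = 240
  i=8: C(10,8)·!2 = 45·1 = 45
  i=9: C(10,9)·!1 = 10·0 = 0
  i=10: C(10,10)·!0 = 1·1 = 1
Total = 2176.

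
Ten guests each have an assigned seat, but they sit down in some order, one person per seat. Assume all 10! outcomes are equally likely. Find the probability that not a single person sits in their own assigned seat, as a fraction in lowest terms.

16481/44800

Favorable outcomes: !10 = 1334961.
Total outcomes: 10! = 3628800.
Probability = 1334961/3628800 = 16481/44800.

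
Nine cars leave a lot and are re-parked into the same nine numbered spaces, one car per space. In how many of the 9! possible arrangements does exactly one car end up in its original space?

133497

Choose which one of the 9 is fixed: C(9,1) = 9.
The remaining 8 must be deranged: !8 = 14833.
Total: 9 × 14833 = 133497.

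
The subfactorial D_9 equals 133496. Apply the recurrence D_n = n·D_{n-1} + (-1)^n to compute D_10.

D_10 = 10·133496 + 1 = 1334961.

1334961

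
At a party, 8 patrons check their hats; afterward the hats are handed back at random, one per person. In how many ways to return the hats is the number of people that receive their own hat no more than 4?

# with exactly i fixed is C(8,i)·!(8-i); sum over i=0..4:
  i=0: C(8,0)·!8 = 1·14833 = 14833
  i=1: C(8,1)·!7 = 8·1854 = 14832
  i=2: C(8,2)·!6 = 28·265 = 7420
  i=3: C(8,3)·!5 = 56·44 = 2464
  i=4: C(8,4)·!4 = 70·9 = 630
Total = 40179.

40179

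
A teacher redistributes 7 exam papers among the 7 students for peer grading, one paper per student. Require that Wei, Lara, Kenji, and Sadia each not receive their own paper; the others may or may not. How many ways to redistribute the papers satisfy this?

2790

Let A_j be the event that the j-th constrained one is fixed. By inclusion-exclusion over the 4 events:
Σ_{j=0}^{4} (-1)^j C(4,j)(7-j)!
= C(4,0)·7! - C(4,1)·6! + C(4,2)·5! - C(4,3)·4! + C(4,4)·3!
= 5040 - 2880 + 720 - 96 + 6
= 2790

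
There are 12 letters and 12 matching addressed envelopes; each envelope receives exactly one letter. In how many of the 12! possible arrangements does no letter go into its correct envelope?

The subfactorial !12 = [12!/e] (nearest integer).
12! = 479001600, and 479001600/e ≈ 176214840.93, so !12 = 176214841.

176214841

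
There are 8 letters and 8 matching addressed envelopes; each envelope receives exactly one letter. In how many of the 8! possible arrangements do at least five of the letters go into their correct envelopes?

141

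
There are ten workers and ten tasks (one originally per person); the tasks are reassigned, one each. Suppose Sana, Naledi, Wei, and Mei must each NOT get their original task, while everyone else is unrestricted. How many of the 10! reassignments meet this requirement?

Inclusion-exclusion on the 4 forbidden self-matches:
Σ_{j=0}^{4} (-1)^j C(4,j)(10-j)!
= C(4,0)·10! - C(4,1)·9! + C(4,2)·8! - C(4,3)·7! + C(4,4)·6!
= 3628800 - 1451520 + 241920 - 20160 + 720
= 2399760

2399760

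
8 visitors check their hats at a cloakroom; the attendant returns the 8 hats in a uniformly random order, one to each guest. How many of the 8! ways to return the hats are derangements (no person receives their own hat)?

Recurrence: !8 = 7·(!7 + !6).
!8 = 7·(1854 + 265) = 7·2119 = 14833

14833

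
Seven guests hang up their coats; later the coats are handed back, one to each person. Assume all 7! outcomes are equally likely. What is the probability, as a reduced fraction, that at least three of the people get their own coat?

407/5040

Favorable outcomes: Σ_{i≥3} C(7,i)·!(7-i) = 35·9 + 35·2 + 21·1 + 7·0 + 1·1 = 407.
Total outcomes: 7! = 5040.
Probability = 407/5040 = 407/5040.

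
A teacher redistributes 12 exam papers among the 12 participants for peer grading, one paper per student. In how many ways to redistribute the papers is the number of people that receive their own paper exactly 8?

4455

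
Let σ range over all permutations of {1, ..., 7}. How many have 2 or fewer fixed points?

4633

# with exactly i fixed is C(7,i)·!(7-i); sum over i=0..2:
  i=0: C(7,0)·!7 = 1·1854 = 1854
  i=1: C(7,1)·!6 = 7·265 = 1855
  i=2: C(7,2)·!5 = 21·44 = 924
Total = 4633.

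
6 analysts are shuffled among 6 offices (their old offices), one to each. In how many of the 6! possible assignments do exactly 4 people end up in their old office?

Choose which 4 of the 6 are fixed: C(6,4) = 15.
The remaining 2 must be deranged: !2 = 1.
Total: 15 × 1 = 15.

15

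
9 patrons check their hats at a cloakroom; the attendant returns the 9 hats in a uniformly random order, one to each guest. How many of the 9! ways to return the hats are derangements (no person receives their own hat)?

133496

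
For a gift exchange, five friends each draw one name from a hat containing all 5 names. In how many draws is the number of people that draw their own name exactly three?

Pick the 3 fixed positions: C(5,3) = 10 ways.
The remaining 2 must be deranged: !2 = 1.
Total: 10 × 1 = 10.

10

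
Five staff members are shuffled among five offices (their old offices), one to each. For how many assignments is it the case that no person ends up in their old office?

44

Use !n = n·!(n-1) + (-1)^n.
!5 = 5·9 - 1 = 44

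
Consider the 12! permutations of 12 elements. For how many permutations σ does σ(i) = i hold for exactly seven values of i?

34848

Choose which 7 of the 12 are fixed: C(12,7) = 792.
The other 5 form a derangement: !5 = 44.
Total: 792 × 44 = 34848.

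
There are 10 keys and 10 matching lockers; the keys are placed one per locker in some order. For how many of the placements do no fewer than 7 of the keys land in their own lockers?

286

Sum C(10,i)·!(10-i) for i = 7..10:
  i=7: C(10,7)·!3 = 120·2 = 240
  i=8: C(10,8)·!2 = 45·1 = 45
  i=9: C(10,9)·!1 = 10·0 = 0
  i=10: C(10,10)·!0 = 1·1 = 1
Total = 286.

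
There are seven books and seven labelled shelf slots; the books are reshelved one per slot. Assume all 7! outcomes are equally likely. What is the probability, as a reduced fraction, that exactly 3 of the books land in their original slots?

1/16

Favorable outcomes: C(7,3)·!4 = 35·9 = 315.
Total outcomes: 7! = 5040.
Probability = 315/5040 = 1/16.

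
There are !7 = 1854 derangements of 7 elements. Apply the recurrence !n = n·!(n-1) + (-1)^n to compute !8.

!8 = 8·1854 + 1 = 14833.

14833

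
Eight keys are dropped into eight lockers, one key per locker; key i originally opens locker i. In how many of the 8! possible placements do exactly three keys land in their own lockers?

Pick the 3 fixed positions: C(8,3) = 56 ways.
The other 5 form a derangement: !5 = 44.
Total: 56 × 44 = 2464.

2464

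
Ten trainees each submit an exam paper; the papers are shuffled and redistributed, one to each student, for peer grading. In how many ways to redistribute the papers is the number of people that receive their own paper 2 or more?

958879

# with exactly i fixed is C(10,i)·!(10-i); sum over i=2..10:
  i=2: C(10,2)·!8 = 45·14833 = 667485
  i=3: C(10,3)·!7 = 120·1854 = 222480
  i=4: C(10,4)·!6 = 210·265 = 55650
  i=5: C(10,5)·!5 = 252·44 = 11088
  i=6: C(10,6)·!4 = 210·9 = 1890
  i=7: C(10,7)·!3 = 120·2 = 240
  i=8: C(10,8)·!2 = 45·1 = 45
  i=9: C(10,9)·!1 = 10·0 = 0
  i=10: C(10,10)·!0 = 1·1 = 1
Total = 958879.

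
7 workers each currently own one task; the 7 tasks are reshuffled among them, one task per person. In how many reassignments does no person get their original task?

Use !n = n·!(n-1) + (-1)^n.
!7 = 7·265 - 1 = 1854

1854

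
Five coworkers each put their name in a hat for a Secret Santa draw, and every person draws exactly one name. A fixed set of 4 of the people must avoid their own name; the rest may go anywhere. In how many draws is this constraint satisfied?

53

Inclusion-exclusion on the 4 forbidden self-matches:
Σ_{j=0}^{4} (-1)^j C(4,j)(5-j)!
= C(4,0)·5! - C(4,1)·4! + C(4,2)·3! - C(4,3)·2! + C(4,4)·1!
= 120 - 96 + 36 - 8 + 1
= 53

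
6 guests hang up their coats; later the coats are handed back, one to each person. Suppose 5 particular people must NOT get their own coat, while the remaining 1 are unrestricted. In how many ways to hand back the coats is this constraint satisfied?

309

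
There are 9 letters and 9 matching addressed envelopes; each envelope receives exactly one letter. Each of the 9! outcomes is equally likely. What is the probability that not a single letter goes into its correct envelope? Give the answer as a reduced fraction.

Favorable outcomes: !9 = 133496.
Total outcomes: 9! = 362880.
Probability = 133496/362880 = 16687/45360.

16687/45360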